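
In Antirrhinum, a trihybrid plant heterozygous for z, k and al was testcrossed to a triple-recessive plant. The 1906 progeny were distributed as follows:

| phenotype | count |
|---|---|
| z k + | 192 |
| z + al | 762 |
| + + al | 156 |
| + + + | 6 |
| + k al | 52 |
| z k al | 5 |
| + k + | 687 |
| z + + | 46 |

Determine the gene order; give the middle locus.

The two most frequent reciprocal classes, z + al and + k +, are the parental types, so the F1 was z + al / + k +.
The two rarest classes, z k al and + + +, are the double crossovers. Comparing them with the parentals, only the k allele has switched, so k is the middle locus and the order is al – k – z.

k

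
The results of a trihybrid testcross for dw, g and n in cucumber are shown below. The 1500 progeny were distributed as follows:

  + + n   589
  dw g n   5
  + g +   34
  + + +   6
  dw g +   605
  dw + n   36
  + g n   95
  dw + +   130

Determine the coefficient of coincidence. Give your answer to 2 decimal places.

The two most frequent reciprocal classes, + + n and dw g +, are the parental types, so the F1 was + + n / dw g +.
The two rarest classes, + + + and dw g n, are the double crossovers. Comparing them with the parentals, only the n allele has switched, so n is the middle locus and the order is dw – n – g.
dw–n: (70 + 11)/1500 = 0.0540; n–g: (225 + 11)/1500 = 0.1573.
Expected DCO frequency = 0.0540 × 0.1573 ≈ 0.00849; observed = 11/1500 ≈ 0.00733.
Coefficient of coincidence = 0.00733/0.00849 ≈ 0.86.

0.86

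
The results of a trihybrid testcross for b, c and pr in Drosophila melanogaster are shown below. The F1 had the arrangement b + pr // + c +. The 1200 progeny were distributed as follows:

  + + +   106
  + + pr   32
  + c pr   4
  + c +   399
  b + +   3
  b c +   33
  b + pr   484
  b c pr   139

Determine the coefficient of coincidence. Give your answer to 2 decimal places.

The two rarest classes, b + + and + c pr, are the double crossovers. Comparing them with the parentals, only the pr allele has switched, so pr is the middle locus and the order is b – pr – c.
b–pr: (65 + 7)/1200 = 0.0600; pr–c: (245 + 7)/1200 = 0.2100.
Expected DCO frequency = 0.0600 × 0.2100 ≈ 0.01260; observed = 7/1200 ≈ 0.00583.
Coefficient of coincidence = 0.00583/0.01260 ≈ 0.46.

0.46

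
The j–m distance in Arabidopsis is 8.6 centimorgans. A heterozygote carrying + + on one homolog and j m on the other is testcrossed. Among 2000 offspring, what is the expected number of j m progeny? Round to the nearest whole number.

A map distance of 8.6 centimorgans corresponds to a recombination frequency of 0.086.
The F1 is + + / j m, so j m is a parental gamete class with expected frequency (1 − r)/2 = 0.914/2 = 0.4570.
Expected number = 0.4570 × 2000 = 914.00 ≈ 914.

914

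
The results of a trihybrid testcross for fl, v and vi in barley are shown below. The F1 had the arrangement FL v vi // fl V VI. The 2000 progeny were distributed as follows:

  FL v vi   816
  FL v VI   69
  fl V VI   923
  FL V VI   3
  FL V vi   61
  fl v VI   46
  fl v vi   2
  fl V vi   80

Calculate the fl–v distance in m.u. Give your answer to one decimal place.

The two rarest classes, fl v vi and FL V VI, are the double crossovers. Comparing them with the parentals, only the fl allele has switched, so fl is the middle locus and the order is vi – fl – v.
Crossovers in the fl–v interval produce the single-crossover classes FL V vi and fl v VI (61 + 46 = 107) plus the double crossovers (5).
RF(fl–v) = (107 + 5) / 2000 = 112/2000 = 0.0560 → 5.6 m.u.

5.6 m.u.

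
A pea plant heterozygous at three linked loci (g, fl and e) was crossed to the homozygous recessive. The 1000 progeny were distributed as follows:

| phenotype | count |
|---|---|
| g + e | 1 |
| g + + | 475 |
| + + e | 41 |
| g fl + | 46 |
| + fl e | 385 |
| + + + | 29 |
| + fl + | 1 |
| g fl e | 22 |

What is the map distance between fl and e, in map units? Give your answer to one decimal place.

8.9 map units

The two most frequent reciprocal classes, g + + and + fl e, are the parental types, so the F1 was g + + / + fl e.
The two rarest classes, g + e and + fl +, are the double crossovers. Comparing them with the parentals, only the e allele has switched, so e is the middle locus and the order is g – e – fl.
Crossovers in the e–fl interval produce the single-crossover classes g fl + and + + e (46 + 41 = 87) plus the double crossovers (2).
RF(e–fl) = (87 + 2) / 1000 = 89/1000 = 0.0890 → 8.9 map units.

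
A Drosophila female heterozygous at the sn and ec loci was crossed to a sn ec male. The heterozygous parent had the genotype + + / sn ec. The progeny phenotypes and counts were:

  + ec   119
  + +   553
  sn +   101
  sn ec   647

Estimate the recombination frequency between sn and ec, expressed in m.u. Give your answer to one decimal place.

The recombinant classes are + ec and sn +: 119 + 101 = 220.
Recombination frequency = 220/1420 = 0.1549 ≈ 15.5%, i.e. 15.5 m.u.

15.5 m.u.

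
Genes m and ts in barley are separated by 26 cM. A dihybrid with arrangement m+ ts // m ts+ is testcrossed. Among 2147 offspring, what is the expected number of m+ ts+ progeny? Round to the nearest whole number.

279

A map distance of 26 cM corresponds to a recombination frequency of 0.260.
The F1 is m+ ts / m ts+, so m+ ts+ is a recombinant gamete class with expected frequency r/2 = 0.260/2 = 0.1300.
Expected number = 0.1300 × 2147 = 279.11 ≈ 279.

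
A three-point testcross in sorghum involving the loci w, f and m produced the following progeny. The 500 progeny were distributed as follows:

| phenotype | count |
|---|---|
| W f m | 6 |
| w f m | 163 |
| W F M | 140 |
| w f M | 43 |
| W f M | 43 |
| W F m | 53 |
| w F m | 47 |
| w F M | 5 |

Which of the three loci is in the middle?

The two most frequent reciprocal classes, w f m and W F M, are the parental types, so the F1 was w f m / W F M.
The two rarest classes, W f m and w F M, are the double crossovers. Comparing them with the parentals, only the w allele has switched, so w is the middle locus and the order is m – w – f.

w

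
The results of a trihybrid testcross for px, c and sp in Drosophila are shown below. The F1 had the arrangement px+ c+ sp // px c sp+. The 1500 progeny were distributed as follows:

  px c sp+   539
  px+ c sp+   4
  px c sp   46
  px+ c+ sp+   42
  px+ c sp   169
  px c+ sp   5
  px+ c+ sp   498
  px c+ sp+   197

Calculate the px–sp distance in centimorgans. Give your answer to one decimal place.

6.5 centimorgans

The two rarest classes, px c+ sp and px+ c sp+, are the double crossovers. Comparing them with the parentals, only the px allele has switched, so px is the middle locus and the order is sp – px – c.
Crossovers in the sp–px interval produce the single-crossover classes px+ c+ sp+ and px c sp (42 + 46 = 88) plus the double crossovers (9).
RF(sp–px) = (88 + 9) / 1500 = 97/1500 = 0.0647 → 6.5 centimorgans.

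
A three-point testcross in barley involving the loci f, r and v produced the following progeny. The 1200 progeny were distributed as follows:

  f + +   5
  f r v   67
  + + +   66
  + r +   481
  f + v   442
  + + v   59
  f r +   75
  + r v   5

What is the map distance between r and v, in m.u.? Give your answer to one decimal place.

11.9 m.u.

The two most frequent reciprocal classes, + r + and f + v, are the parental types, so the F1 was + r + / f + v.
The two rarest classes, + r v and f + +, are the double crossovers. Comparing them with the parentals, only the v allele has switched, so v is the middle locus and the order is r – v – f.
Crossovers in the r–v interval produce the single-crossover classes + + + and f r v (66 + 67 = 133) plus the double crossovers (10).
RF(r–v) = (133 + 10) / 1200 = 143/1200 = 0.1192 → 11.9 m.u.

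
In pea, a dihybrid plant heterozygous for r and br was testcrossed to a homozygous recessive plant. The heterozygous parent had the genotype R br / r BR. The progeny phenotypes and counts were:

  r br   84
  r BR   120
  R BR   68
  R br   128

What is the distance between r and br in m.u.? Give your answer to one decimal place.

The recombinant classes are R BR and r br: 68 + 84 = 152.
Recombination frequency = 152/400 = 0.3800 ≈ 38.0%, i.e. 38.0 m.u.

38.0 m.u.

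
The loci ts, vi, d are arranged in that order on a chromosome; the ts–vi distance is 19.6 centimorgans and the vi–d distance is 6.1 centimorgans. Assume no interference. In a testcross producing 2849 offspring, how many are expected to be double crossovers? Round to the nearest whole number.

Map distances give recombination frequencies of 0.196 and 0.061 for the two intervals.
With no interference, expected double-crossover frequency = 0.196 × 0.061 = 0.01196.
Expected number = 0.01196 × 2849 = 34.06 ≈ 34.

34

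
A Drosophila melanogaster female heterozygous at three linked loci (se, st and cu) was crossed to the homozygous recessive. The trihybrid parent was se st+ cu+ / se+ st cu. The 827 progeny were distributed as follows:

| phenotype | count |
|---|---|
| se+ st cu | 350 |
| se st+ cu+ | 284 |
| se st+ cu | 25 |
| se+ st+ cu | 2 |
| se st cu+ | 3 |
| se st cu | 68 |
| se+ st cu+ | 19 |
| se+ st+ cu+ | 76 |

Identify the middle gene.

The two rarest classes, se st cu+ and se+ st+ cu, are the double crossovers. Comparing them with the parentals, only the st allele has switched, so st is the middle locus and the order is se – st – cu.

st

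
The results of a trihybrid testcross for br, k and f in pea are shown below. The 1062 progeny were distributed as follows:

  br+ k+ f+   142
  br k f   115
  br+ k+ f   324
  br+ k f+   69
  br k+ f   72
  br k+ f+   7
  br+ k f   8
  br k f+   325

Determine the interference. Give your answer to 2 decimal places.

The two most frequent reciprocal classes, br+ k+ f and br k f+, are the parental types, so the F1 was br+ k+ f / br k f+.
The two rarest classes, br+ k f and br k+ f+, are the double crossovers. Comparing them with the parentals, only the k allele has switched, so k is the middle locus and the order is f – k – br.
f–k: (257 + 15)/1062 = 0.2561; k–br: (141 + 15)/1062 = 0.1469.
Expected DCO frequency = 0.2561 × 0.1469 ≈ 0.03762; observed = 15/1062 ≈ 0.01412.
Coefficient of coincidence = 0.01412/0.03762 ≈ 0.38; interference = 1 − 0.38 = 0.62.

0.62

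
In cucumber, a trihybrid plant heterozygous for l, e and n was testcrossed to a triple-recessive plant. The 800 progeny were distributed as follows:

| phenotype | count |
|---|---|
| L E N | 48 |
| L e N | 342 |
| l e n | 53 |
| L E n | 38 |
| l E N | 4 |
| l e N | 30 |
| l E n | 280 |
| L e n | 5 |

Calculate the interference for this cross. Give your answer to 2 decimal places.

0.15

The two most frequent reciprocal classes, L e N and l E n, are the parental types, so the F1 was L e N / l E n.
The two rarest classes, L e n and l E N, are the double crossovers. Comparing them with the parentals, only the n allele has switched, so n is the middle locus and the order is l – n – e.
l–n: (68 + 9)/800 = 0.0963; n–e: (101 + 9)/800 = 0.1375.
Expected DCO frequency = 0.0963 × 0.1375 ≈ 0.01324; observed = 9/800 ≈ 0.01125.
Coefficient of coincidence = 0.01125/0.01324 ≈ 0.85; interference = 1 − 0.85 = 0.15.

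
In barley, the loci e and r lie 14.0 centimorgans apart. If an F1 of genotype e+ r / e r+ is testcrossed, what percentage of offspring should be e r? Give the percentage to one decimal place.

A map distance of 14.0 centimorgans corresponds to a recombination frequency of 0.140.
The F1 is e+ r / e r+, so e r is a recombinant gamete class with expected frequency r/2 = 0.140/2 = 0.0700.
That is 0.0700 = 7.0% of the progeny.

7.0%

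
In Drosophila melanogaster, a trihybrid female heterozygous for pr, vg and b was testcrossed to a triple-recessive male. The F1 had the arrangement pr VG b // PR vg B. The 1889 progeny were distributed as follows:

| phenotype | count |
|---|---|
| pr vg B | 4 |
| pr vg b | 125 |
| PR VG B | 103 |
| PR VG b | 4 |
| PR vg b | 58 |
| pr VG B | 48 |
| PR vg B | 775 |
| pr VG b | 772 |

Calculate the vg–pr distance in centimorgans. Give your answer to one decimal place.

The two rarest classes, PR VG b and pr vg B, are the double crossovers. Comparing them with the parentals, only the pr allele has switched, so pr is the middle locus and the order is vg – pr – b.
Crossovers in the vg–pr interval produce the single-crossover classes pr vg b and PR VG B (125 + 103 = 228) plus the double crossovers (8).
RF(vg–pr) = (228 + 8) / 1889 = 236/1889 = 0.1249 → 12.5 centimorgans.

12.5 centimorgans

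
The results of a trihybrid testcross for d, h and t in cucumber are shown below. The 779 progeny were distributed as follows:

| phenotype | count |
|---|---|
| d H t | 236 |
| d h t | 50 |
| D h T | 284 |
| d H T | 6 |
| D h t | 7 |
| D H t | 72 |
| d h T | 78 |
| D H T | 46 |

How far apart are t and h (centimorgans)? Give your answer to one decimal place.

14.0 centimorgans

The two most frequent reciprocal classes, D h T and d H t, are the parental types, so the F1 was D h T / d H t.
The two rarest classes, D h t and d H T, are the double crossovers. Comparing them with the parentals, only the t allele has switched, so t is the middle locus and the order is h – t – d.
Crossovers in the h–t interval produce the single-crossover classes D H T and d h t (46 + 50 = 96) plus the double crossovers (13).
RF(h–t) = (96 + 13) / 779 = 109/779 = 0.1399 → 14.0 centimorgans.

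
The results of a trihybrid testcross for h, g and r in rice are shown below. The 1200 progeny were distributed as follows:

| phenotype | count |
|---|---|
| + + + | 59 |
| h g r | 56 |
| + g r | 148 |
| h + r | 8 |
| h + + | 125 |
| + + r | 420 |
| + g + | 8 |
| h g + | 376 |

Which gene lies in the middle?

h

The two most frequent reciprocal classes, h g + and + + r, are the parental types, so the F1 was h g + / + + r.
The two rarest classes, + g + and h + r, are the double crossovers. Comparing them with the parentals, only the h allele has switched, so h is the middle locus and the order is r – h – g.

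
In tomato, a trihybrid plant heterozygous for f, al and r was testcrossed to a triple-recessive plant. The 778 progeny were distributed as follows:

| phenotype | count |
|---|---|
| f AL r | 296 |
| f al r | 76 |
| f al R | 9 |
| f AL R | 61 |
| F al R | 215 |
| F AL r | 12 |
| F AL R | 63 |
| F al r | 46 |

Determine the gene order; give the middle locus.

The two most frequent reciprocal classes, f AL r and F al R, are the parental types, so the F1 was f AL r / F al R.
The two rarest classes, F AL r and f al R, are the double crossovers. Comparing them with the parentals, only the f allele has switched, so f is the middle locus and the order is al – f – r.

f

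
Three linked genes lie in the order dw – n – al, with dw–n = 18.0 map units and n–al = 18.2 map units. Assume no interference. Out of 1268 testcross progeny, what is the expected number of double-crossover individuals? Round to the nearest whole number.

42

Map distances give recombination frequencies of 0.180 and 0.182 for the two intervals.
With no interference, expected double-crossover frequency = 0.180 × 0.182 = 0.03276.
Expected number = 0.03276 × 1268 = 41.54 ≈ 42.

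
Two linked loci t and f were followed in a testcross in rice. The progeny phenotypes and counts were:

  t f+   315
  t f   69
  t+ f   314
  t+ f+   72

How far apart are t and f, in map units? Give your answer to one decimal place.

18.3 map units

The two most frequent classes, t+ f (314) and t f+ (315), are the parental types, so the F1 was t+ f / t f+.
The recombinant classes are t+ f+ and t f: 72 + 69 = 141.
Recombination frequency = 141/770 = 0.1831 ≈ 18.3%, i.e. 18.3 map units.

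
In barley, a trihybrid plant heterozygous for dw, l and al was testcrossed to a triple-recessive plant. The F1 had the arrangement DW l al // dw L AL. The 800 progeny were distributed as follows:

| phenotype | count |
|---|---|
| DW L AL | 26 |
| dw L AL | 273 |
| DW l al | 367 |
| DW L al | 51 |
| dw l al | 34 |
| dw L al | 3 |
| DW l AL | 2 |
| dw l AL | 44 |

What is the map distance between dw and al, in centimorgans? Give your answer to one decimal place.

The two rarest classes, DW l AL and dw L al, are the double crossovers. Comparing them with the parentals, only the al allele has switched, so al is the middle locus and the order is l – al – dw.
Crossovers in the al–dw interval produce the single-crossover classes dw l al and DW L AL (34 + 26 = 60) plus the double crossovers (5).
RF(al–dw) = (60 + 5) / 800 = 65/800 = 0.0813 → 8.1 centimorgans.

8.1 centimorgans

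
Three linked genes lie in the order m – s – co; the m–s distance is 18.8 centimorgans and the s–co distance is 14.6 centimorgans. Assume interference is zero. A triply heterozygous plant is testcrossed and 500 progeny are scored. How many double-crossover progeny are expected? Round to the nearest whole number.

14

Map distances give recombination frequencies of 0.188 and 0.146 for the two intervals.
With no interference, expected double-crossover frequency = 0.188 × 0.146 = 0.02745.
Expected number = 0.02745 × 500 = 13.72 ≈ 14.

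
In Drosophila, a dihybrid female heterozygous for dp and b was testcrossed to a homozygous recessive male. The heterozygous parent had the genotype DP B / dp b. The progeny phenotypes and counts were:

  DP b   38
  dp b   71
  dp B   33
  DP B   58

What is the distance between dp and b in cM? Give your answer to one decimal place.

35.5 cM

The recombinant classes are DP b and dp B: 38 + 33 = 71.
Recombination frequency = 71/200 = 0.3550 ≈ 35.5%, i.e. 35.5 cM.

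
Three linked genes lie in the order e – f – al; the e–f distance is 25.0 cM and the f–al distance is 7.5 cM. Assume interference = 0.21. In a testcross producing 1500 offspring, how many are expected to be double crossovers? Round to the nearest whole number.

22

Map distances give recombination frequencies of 0.250 and 0.075 for the two intervals.
With interference 0.21 (so coincidence = 0.79), expected double-crossover frequency = 0.250 × 0.075 × 0.79 = 0.01481.
Expected number = 0.01481 × 1500 = 22.22 ≈ 22.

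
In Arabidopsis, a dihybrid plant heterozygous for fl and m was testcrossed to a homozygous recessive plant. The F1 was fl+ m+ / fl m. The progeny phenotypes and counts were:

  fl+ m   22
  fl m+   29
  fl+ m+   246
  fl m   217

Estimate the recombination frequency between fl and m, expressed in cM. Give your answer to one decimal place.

The recombinant classes are fl+ m and fl m+: 22 + 29 = 51.
Recombination frequency = 51/514 = 0.0992 ≈ 9.9%, i.e. 9.9 cM.

9.9 cM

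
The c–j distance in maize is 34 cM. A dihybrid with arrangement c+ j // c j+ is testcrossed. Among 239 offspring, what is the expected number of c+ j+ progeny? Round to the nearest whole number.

A map distance of 34 cM corresponds to a recombination frequency of 0.340.
The F1 is c+ j / c j+, so c+ j+ is a recombinant gamete class with expected frequency r/2 = 0.340/2 = 0.1700.
Expected number = 0.1700 × 239 = 40.63 ≈ 41.

41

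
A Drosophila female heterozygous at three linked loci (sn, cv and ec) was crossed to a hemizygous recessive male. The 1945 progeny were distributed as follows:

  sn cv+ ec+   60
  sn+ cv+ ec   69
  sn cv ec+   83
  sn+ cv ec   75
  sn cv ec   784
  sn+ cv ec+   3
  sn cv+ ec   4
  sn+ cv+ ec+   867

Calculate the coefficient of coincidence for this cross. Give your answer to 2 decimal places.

The two most frequent reciprocal classes, sn+ cv+ ec+ and sn cv ec, are the parental types, so the F1 was sn+ cv+ ec+ / sn cv ec.
The two rarest classes, sn+ cv ec+ and sn cv+ ec, are the double crossovers. Comparing them with the parentals, only the cv allele has switched, so cv is the middle locus and the order is ec – cv – sn.
ec–cv: (152 + 7)/1945 = 0.0817; cv–sn: (135 + 7)/1945 = 0.0730.
Expected DCO frequency = 0.0817 × 0.0730 ≈ 0.00596; observed = 7/1945 ≈ 0.00360.
Coefficient of coincidence = 0.00360/0.00596 ≈ 0.60.

0.60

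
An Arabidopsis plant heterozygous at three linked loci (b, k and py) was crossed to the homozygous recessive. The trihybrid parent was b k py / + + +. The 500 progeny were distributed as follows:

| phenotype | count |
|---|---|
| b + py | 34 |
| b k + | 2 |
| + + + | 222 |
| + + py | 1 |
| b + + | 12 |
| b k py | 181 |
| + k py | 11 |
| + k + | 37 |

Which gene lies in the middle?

The two rarest classes, b k + and + + py, are the double crossovers. Comparing them with the parentals, only the py allele has switched, so py is the middle locus and the order is k – py – b.

py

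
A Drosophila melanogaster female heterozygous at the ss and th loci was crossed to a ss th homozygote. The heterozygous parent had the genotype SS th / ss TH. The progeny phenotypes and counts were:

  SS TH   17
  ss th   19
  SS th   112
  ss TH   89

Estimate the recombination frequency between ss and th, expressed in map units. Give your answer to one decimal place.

The recombinant classes are SS TH and ss th: 17 + 19 = 36.
Recombination frequency = 36/237 = 0.1519 ≈ 15.2%, i.e. 15.2 map units.

15.2 map units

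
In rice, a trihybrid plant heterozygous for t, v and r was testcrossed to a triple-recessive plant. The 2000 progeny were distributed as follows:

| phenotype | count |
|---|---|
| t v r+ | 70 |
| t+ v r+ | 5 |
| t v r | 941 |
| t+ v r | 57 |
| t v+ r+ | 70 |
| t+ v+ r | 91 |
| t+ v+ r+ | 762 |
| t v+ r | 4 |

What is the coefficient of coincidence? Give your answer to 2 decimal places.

The two most frequent reciprocal classes, t v r and t+ v+ r+, are the parental types, so the F1 was t v r / t+ v+ r+.
The two rarest classes, t v+ r and t+ v r+, are the double crossovers. Comparing them with the parentals, only the v allele has switched, so v is the middle locus and the order is r – v – t.
r–v: (161 + 9)/2000 = 0.0850; v–t: (127 + 9)/2000 = 0.0680.
Expected DCO frequency = 0.0850 × 0.0680 ≈ 0.00578; observed = 9/2000 ≈ 0.00450.
Coefficient of coincidence = 0.00450/0.00578 ≈ 0.78.

0.78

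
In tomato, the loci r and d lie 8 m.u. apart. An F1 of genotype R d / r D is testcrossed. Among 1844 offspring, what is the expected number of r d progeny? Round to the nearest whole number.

A map distance of 8 m.u. corresponds to a recombination frequency of 0.080.
The F1 is R d / r D, so r d is a recombinant gamete class with expected frequency r/2 = 0.080/2 = 0.0400.
Expected number = 0.0400 × 1844 = 73.76 ≈ 74.

74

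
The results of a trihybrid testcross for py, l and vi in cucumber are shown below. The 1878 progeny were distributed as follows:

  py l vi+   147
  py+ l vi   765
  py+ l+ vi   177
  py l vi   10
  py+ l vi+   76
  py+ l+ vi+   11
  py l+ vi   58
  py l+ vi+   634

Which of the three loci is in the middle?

The two most frequent reciprocal classes, py+ l vi and py l+ vi+, are the parental types, so the F1 was py+ l vi / py l+ vi+.
The two rarest classes, py l vi and py+ l+ vi+, are the double crossovers. Comparing them with the parentals, only the py allele has switched, so py is the middle locus and the order is vi – py – l.

py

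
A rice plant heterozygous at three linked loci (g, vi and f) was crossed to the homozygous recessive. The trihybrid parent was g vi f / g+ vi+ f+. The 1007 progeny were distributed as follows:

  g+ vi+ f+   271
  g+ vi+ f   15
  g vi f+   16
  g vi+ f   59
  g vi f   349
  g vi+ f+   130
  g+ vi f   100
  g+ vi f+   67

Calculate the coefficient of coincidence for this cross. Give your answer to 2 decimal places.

0.76

The two rarest classes, g vi f+ and g+ vi+ f, are the double crossovers. Comparing them with the parentals, only the f allele has switched, so f is the middle locus and the order is g – f – vi.
g–f: (230 + 31)/1007 = 0.2592; f–vi: (126 + 31)/1007 = 0.1559.
Expected DCO frequency = 0.2592 × 0.1559 ≈ 0.04041; observed = 31/1007 ≈ 0.03078.
Coefficient of coincidence = 0.03078/0.04041 ≈ 0.76.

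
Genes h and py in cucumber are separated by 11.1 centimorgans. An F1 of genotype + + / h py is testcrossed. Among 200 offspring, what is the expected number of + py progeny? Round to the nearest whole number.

11

A map distance of 11.1 centimorgans corresponds to a recombination frequency of 0.111.
The F1 is + + / h py, so + py is a recombinant gamete class with expected frequency r/2 = 0.111/2 = 0.0555.
Expected number = 0.0555 × 200 = 11.10 ≈ 11.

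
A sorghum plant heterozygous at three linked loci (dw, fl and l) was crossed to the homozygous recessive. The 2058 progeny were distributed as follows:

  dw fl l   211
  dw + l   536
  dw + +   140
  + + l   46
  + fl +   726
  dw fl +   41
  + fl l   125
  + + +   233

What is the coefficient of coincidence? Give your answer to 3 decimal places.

0.958

The two most frequent reciprocal classes, dw + l and + fl +, are the parental types, so the F1 was dw + l / + fl +.
The two rarest classes, + + l and dw fl +, are the double crossovers. Comparing them with the parentals, only the dw allele has switched, so dw is the middle locus and the order is fl – dw – l.
fl–dw: (444 + 87)/2058 = 0.2580; dw–l: (265 + 87)/2058 = 0.1710.
Expected DCO frequency = 0.2580 × 0.1710 ≈ 0.04412; observed = 87/2058 ≈ 0.04227.
Coefficient of coincidence = 0.04227/0.04412 ≈ 0.958.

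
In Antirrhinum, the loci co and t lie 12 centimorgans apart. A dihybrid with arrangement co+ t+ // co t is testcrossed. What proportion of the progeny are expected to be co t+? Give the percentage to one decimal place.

A map distance of 12 centimorgans corresponds to a recombination frequency of 0.120.
The F1 is co+ t+ / co t, so co t+ is a recombinant gamete class with expected frequency r/2 = 0.120/2 = 0.0600.
That is 0.0600 = 6.0% of the progeny.

6.0%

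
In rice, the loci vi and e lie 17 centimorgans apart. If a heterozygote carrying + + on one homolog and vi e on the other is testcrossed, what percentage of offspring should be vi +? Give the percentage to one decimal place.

A map distance of 17 centimorgans corresponds to a recombination frequency of 0.170.
The F1 is + + / vi e, so vi + is a recombinant gamete class with expected frequency r/2 = 0.170/2 = 0.0850.
That is 0.0850 = 8.5% of the progeny.

8.5%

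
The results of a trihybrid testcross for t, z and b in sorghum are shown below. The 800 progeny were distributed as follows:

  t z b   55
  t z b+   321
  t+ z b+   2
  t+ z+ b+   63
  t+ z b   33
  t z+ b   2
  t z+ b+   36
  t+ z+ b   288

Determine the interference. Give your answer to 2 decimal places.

0.64

The two most frequent reciprocal classes, t+ z+ b and t z b+, are the parental types, so the F1 was t+ z+ b / t z b+.
The two rarest classes, t z+ b and t+ z b+, are the double crossovers. Comparing them with the parentals, only the t allele has switched, so t is the middle locus and the order is b – t – z.
b–t: (118 + 4)/800 = 0.1525; t–z: (69 + 4)/800 = 0.0912.
Expected DCO frequency = 0.1525 × 0.0912 ≈ 0.01391; observed = 4/800 ≈ 0.00500.
Coefficient of coincidence = 0.00500/0.01391 ≈ 0.36; interference = 1 − 0.36 = 0.64.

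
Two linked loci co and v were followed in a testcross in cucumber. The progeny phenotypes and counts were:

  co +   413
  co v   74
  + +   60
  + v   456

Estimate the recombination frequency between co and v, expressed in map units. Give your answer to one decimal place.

The two most frequent classes, + v (456) and co + (413), are the parental types, so the F1 was + v / co +.
The recombinant classes are + + and co v: 60 + 74 = 134.
Recombination frequency = 134/1003 = 0.1336 ≈ 13.4%, i.e. 13.4 map units.

13.4 map units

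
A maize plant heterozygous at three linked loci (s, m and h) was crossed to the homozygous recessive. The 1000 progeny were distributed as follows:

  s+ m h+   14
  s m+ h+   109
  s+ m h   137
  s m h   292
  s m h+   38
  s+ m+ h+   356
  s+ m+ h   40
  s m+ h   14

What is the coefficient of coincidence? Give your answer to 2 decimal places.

The two most frequent reciprocal classes, s m h and s+ m+ h+, are the parental types, so the F1 was s m h / s+ m+ h+.
The two rarest classes, s m+ h and s+ m h+, are the double crossovers. Comparing them with the parentals, only the m allele has switched, so m is the middle locus and the order is s – m – h.
s–m: (246 + 28)/1000 = 0.2740; m–h: (78 + 28)/1000 = 0.1060.
Expected DCO frequency = 0.2740 × 0.1060 ≈ 0.02904; observed = 28/1000 ≈ 0.02800.
Coefficient of coincidence = 0.02800/0.02904 ≈ 0.96.

0.96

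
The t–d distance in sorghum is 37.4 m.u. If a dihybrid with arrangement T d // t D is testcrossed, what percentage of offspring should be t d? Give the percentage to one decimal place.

A map distance of 37.4 m.u. corresponds to a recombination frequency of 0.374.
The F1 is T d / t D, so t d is a recombinant gamete class with expected frequency r/2 = 0.374/2 = 0.1870.
That is 0.1870 = 18.7% of the progeny.

18.7%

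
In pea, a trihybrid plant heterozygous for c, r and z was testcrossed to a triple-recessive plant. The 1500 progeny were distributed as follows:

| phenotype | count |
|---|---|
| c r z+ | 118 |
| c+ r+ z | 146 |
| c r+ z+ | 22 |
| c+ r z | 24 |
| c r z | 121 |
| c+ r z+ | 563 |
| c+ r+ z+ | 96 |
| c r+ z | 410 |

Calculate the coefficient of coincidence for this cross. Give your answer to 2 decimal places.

0.85

The two most frequent reciprocal classes, c+ r z+ and c r+ z, are the parental types, so the F1 was c+ r z+ / c r+ z.
The two rarest classes, c+ r z and c r+ z+, are the double crossovers. Comparing them with the parentals, only the z allele has switched, so z is the middle locus and the order is r – z – c.
r–z: (217 + 46)/1500 = 0.1753; z–c: (264 + 46)/1500 = 0.2067.
Expected DCO frequency = 0.1753 × 0.2067 ≈ 0.03623; observed = 46/1500 ≈ 0.03067.
Coefficient of coincidence = 0.03067/0.03623 ≈ 0.85.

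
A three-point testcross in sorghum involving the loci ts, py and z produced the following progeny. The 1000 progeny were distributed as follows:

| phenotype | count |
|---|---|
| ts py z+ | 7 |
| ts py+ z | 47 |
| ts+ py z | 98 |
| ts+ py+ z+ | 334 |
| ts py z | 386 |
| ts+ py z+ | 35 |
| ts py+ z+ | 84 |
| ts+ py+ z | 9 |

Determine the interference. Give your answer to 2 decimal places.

The two most frequent reciprocal classes, ts py z and ts+ py+ z+, are the parental types, so the F1 was ts py z / ts+ py+ z+.
The two rarest classes, ts py z+ and ts+ py+ z, are the double crossovers. Comparing them with the parentals, only the z allele has switched, so z is the middle locus and the order is py – z – ts.
py–z: (82 + 16)/1000 = 0.0980; z–ts: (182 + 16)/1000 = 0.1980.
Expected DCO frequency = 0.0980 × 0.1980 ≈ 0.01940; observed = 16/1000 ≈ 0.01600.
Coefficient of coincidence = 0.01600/0.01940 ≈ 0.82; interference = 1 − 0.82 = 0.18.

0.18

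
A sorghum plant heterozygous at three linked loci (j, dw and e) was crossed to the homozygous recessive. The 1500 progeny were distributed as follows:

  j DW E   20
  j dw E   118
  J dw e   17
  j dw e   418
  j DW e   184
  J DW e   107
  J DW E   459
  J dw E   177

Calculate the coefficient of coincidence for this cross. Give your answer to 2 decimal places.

0.53

The two most frequent reciprocal classes, J DW E and j dw e, are the parental types, so the F1 was J DW E / j dw e.
The two rarest classes, j DW E and J dw e, are the double crossovers. Comparing them with the parentals, only the j allele has switched, so j is the middle locus and the order is e – j – dw.
e–j: (225 + 37)/1500 = 0.1747; j–dw: (361 + 37)/1500 = 0.2653.
Expected DCO frequency = 0.1747 × 0.2653 ≈ 0.04635; observed = 37/1500 ≈ 0.02467.
Coefficient of coincidence = 0.02467/0.04635 ≈ 0.53.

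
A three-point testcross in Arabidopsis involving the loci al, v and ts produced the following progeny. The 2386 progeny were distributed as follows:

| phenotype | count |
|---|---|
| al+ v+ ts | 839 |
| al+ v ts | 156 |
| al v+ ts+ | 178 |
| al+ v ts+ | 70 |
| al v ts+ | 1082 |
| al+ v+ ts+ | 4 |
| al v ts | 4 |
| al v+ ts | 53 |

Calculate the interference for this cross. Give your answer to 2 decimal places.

0.57

The two most frequent reciprocal classes, al v ts+ and al+ v+ ts, are the parental types, so the F1 was al v ts+ / al+ v+ ts.
The two rarest classes, al v ts and al+ v+ ts+, are the double crossovers. Comparing them with the parentals, only the ts allele has switched, so ts is the middle locus and the order is v – ts – al.
v–ts: (334 + 8)/2386 = 0.1433; ts–al: (123 + 8)/2386 = 0.0549.
Expected DCO frequency = 0.1433 × 0.0549 ≈ 0.00787; observed = 8/2386 ≈ 0.00335.
Coefficient of coincidence = 0.00335/0.00787 ≈ 0.43; interference = 1 − 0.43 = 0.57.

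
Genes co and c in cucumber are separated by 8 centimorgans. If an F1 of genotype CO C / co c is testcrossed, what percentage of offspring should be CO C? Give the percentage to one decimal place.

A map distance of 8 centimorgans corresponds to a recombination frequency of 0.080.
The F1 is CO C / co c, so CO C is a parental gamete class with expected frequency (1 − r)/2 = 0.920/2 = 0.4600.
That is 0.4600 = 46.0% of the progeny.

46.0%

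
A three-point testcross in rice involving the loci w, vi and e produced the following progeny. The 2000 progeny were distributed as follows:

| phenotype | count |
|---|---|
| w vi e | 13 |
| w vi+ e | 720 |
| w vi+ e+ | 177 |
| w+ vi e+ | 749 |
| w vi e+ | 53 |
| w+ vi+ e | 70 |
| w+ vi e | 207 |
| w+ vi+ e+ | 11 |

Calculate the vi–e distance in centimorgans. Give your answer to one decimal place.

20.4 centimorgans

The two most frequent reciprocal classes, w vi+ e and w+ vi e+, are the parental types, so the F1 was w vi+ e / w+ vi e+.
The two rarest classes, w vi e and w+ vi+ e+, are the double crossovers. Comparing them with the parentals, only the vi allele has switched, so vi is the middle locus and the order is w – vi – e.
Crossovers in the vi–e interval produce the single-crossover classes w vi+ e+ and w+ vi e (177 + 207 = 384) plus the double crossovers (24).
RF(vi–e) = (384 + 24) / 2000 = 408/2000 = 0.2040 → 20.4 centimorgans.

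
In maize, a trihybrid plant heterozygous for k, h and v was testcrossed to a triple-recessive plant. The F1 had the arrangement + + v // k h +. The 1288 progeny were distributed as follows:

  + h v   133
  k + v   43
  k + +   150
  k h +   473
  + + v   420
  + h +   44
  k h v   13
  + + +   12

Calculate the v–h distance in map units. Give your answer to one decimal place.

23.9 map units

The two rarest classes, + + + and k h v, are the double crossovers. Comparing them with the parentals, only the v allele has switched, so v is the middle locus and the order is h – v – k.
Crossovers in the h–v interval produce the single-crossover classes + h v and k + + (133 + 150 = 283) plus the double crossovers (25).
RF(h–v) = (283 + 25) / 1288 = 308/1288 = 0.2391 → 23.9 map units.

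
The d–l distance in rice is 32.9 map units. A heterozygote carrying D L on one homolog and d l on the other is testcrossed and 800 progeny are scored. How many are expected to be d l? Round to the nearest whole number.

268

A map distance of 32.9 map units corresponds to a recombination frequency of 0.329.
The F1 is D L / d l, so d l is a parental gamete class with expected frequency (1 − r)/2 = 0.671/2 = 0.3355.
Expected number = 0.3355 × 800 = 268.40 ≈ 268.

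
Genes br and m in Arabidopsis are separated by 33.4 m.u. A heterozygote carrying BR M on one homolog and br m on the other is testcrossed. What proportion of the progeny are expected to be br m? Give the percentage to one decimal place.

33.3%

A map distance of 33.4 m.u. corresponds to a recombination frequency of 0.334.
The F1 is BR M / br m, so br m is a parental gamete class with expected frequency (1 − r)/2 = 0.666/2 = 0.3330.
That is 0.3330 = 33.3% of the progeny.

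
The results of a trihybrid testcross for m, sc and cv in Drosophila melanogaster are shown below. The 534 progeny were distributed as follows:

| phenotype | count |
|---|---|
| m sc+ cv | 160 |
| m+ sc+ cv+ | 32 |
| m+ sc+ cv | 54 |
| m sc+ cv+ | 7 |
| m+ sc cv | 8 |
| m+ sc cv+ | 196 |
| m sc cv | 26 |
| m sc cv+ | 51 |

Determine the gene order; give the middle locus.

cv

The two most frequent reciprocal classes, m sc+ cv and m+ sc cv+, are the parental types, so the F1 was m sc+ cv / m+ sc cv+.
The two rarest classes, m sc+ cv+ and m+ sc cv, are the double crossovers. Comparing them with the parentals, only the cv allele has switched, so cv is the middle locus and the order is m – cv – sc.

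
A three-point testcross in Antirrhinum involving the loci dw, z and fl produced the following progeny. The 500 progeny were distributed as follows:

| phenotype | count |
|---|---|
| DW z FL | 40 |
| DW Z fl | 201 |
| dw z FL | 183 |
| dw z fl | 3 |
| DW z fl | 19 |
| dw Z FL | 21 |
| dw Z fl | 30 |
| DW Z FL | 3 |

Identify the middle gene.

The two most frequent reciprocal classes, dw z FL and DW Z fl, are the parental types, so the F1 was dw z FL / DW Z fl.
The two rarest classes, dw z fl and DW Z FL, are the double crossovers. Comparing them with the parentals, only the fl allele has switched, so fl is the middle locus and the order is z – fl – dw.

fl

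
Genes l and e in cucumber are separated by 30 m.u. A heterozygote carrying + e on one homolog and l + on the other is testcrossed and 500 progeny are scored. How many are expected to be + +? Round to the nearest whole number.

A map distance of 30 m.u. corresponds to a recombination frequency of 0.300.
The F1 is + e / l +, so + + is a recombinant gamete class with expected frequency r/2 = 0.300/2 = 0.1500.
Expected number = 0.1500 × 500 = 75.00 ≈ 75.

75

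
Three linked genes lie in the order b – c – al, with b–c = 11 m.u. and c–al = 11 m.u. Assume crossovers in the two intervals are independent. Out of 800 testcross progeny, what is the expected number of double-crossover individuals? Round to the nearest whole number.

Map distances give recombination frequencies of 0.110 and 0.110 for the two intervals.
With no interference, expected double-crossover frequency = 0.110 × 0.110 = 0.01210.
Expected number = 0.01210 × 800 = 9.68 ≈ 10.

10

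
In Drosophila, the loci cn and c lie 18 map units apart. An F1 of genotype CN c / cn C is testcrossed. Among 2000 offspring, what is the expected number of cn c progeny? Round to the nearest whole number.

A map distance of 18 map units corresponds to a recombination frequency of 0.180.
The F1 is CN c / cn C, so cn c is a recombinant gamete class with expected frequency r/2 = 0.180/2 = 0.0900.
Expected number = 0.0900 × 2000 = 180.00 ≈ 180.

180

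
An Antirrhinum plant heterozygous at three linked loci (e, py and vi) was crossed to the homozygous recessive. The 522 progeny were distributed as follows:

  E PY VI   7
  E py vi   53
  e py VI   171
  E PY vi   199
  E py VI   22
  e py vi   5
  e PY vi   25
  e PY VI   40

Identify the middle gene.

The two most frequent reciprocal classes, e py VI and E PY vi, are the parental types, so the F1 was e py VI / E PY vi.
The two rarest classes, e py vi and E PY VI, are the double crossovers. Comparing them with the parentals, only the vi allele has switched, so vi is the middle locus and the order is py – vi – e.

vi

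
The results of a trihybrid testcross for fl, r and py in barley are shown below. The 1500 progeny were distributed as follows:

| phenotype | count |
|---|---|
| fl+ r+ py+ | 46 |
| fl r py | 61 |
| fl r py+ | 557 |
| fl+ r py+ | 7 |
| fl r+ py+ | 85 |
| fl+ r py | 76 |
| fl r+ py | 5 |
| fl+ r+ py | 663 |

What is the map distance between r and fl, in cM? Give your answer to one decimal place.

The two most frequent reciprocal classes, fl r py+ and fl+ r+ py, are the parental types, so the F1 was fl r py+ / fl+ r+ py.
The two rarest classes, fl+ r py+ and fl r+ py, are the double crossovers. Comparing them with the parentals, only the fl allele has switched, so fl is the middle locus and the order is py – fl – r.
Crossovers in the fl–r interval produce the single-crossover classes fl r+ py+ and fl+ r py (85 + 76 = 161) plus the double crossovers (12).
RF(fl–r) = (161 + 12) / 1500 = 173/1500 = 0.1153 → 11.5 cM.

11.5 cM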